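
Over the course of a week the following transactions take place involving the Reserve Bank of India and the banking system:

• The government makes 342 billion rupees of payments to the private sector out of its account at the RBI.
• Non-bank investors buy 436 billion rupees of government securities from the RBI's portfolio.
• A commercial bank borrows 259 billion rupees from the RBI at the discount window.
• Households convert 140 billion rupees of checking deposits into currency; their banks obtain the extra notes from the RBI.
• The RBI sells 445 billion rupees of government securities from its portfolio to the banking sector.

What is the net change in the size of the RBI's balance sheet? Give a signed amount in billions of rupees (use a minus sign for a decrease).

Government spending 342 billion rupees: only the composition of liabilities changes → 0.
Asset sale (to non-banks) 436 billion rupees: an RBI asset is shed → −436B.
Discount-window loan 259 billion rupees: an RBI asset is acquired → +259B.
Currency withdrawal 140 billion rupees: only the composition of liabilities changes → 0.
OMO sale (to banks) 445 billion rupees: an RBI asset is shed → −445B.
Net: 0 − 436 + 259 + 0 − 445 = -622 billion.

-622 billion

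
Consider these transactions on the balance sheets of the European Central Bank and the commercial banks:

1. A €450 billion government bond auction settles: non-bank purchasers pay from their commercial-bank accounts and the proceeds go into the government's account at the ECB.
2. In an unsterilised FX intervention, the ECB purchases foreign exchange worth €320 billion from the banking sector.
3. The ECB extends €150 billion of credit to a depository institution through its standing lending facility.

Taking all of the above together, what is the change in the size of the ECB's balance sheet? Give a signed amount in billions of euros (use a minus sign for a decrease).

ECB balance sheet:
  Assets:      Loans to banks +€150B, Foreign assets +€320B
  Liabilities: Bank reserves +€20B, Government deposits +€450B
Commercial banking system:
  Assets:      Reserves at CB +€20B, Foreign assets −€320B
  Liabilities: Checkable deposits −€450B, Borrowings from CB +€150B
Change in total ECB assets = +€470 billion.

+€470 billion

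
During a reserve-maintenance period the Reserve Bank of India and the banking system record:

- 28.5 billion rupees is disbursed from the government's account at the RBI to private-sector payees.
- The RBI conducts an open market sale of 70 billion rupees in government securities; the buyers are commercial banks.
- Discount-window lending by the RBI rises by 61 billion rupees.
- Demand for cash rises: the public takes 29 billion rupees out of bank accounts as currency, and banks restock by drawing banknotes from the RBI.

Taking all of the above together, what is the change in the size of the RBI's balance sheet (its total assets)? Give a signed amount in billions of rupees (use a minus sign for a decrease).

Government spending 28.5 billion rupees: only the composition of liabilities changes → 0.
OMO sale (to banks) 70 billion rupees: an RBI asset is shed → −70B.
Discount-window loan 61 billion rupees: an RBI asset is acquired → +61B.
Currency withdrawal 29 billion rupees: only the composition of liabilities changes → 0.
Net: 0 − 70 + 61 + 0 = -9 billion.

-9 billion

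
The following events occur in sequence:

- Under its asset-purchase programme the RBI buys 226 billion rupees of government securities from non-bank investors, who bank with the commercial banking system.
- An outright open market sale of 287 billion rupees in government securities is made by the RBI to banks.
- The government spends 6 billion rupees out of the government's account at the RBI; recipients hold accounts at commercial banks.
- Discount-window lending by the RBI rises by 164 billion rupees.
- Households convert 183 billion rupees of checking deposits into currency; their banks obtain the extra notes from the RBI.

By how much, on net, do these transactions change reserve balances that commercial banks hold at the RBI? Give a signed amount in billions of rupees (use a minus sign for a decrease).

-74 billion

Asset purchase (from non-banks) 226 billion rupees: the RBI pays by crediting reserve accounts → +226B.
OMO sale (to banks) 287 billion rupees: the buying banks pay out of their reserve balances → −287B.
Government spending 6 billion rupees: government payments flow into bank reserve accounts → +6B.
Discount-window loan 164 billion rupees: the loan is credited to the bank's reserve account → +164B.
Currency withdrawal 183 billion rupees: banks swap reserves for currency → −183B.
Net: 226 − 287 + 6 + 164 − 183 = -74 billion.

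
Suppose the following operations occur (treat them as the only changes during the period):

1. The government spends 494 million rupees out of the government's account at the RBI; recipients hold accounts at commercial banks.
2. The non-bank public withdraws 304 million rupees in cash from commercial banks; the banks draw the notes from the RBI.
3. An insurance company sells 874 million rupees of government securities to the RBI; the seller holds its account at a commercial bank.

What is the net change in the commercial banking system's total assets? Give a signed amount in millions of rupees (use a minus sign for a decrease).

Government spending 494 million rupees: bank balance sheets expand → +494M.
Currency withdrawal 304 million rupees: bank balance sheets shrink → −304M.
Asset purchase (from non-banks) 874 million rupees: bank balance sheets expand → +874M.
Net: 494 − 304 + 874 = +1064 million.

+1064 million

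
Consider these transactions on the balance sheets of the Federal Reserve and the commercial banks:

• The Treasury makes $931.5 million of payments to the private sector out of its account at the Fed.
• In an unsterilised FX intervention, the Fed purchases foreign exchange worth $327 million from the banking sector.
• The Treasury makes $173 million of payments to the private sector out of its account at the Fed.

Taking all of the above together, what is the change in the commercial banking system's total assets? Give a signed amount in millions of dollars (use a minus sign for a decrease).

+$1104.5 million

Government spending $931.5 million: bank balance sheets expand → +$931.5M.
FX purchase $327 million: just an asset swap on bank balance sheets → 0.
Government spending $173 million: bank balance sheets expand → +$173M.
Net: 931.5 + 0 + 173 = +$1104.5 million.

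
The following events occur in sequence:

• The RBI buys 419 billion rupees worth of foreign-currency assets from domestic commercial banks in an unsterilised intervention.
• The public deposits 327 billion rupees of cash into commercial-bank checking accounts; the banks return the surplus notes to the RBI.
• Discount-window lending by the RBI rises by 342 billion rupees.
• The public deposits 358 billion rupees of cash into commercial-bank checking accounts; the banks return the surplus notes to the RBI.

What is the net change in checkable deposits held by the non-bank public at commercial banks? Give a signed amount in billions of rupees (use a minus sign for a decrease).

FX purchase 419 billion rupees: the counterparty is a bank, so public deposits are unchanged → 0.
Currency deposit 327 billion rupees: non-bank counterparties' bank balances rise → +327B.
Discount-window loan 342 billion rupees: the counterparty is a bank, so public deposits are unchanged → 0.
Currency deposit 358 billion rupees: non-bank counterparties' bank balances rise → +358B.
Net: 0 + 327 + 0 + 358 = +685 billion.

+685 billion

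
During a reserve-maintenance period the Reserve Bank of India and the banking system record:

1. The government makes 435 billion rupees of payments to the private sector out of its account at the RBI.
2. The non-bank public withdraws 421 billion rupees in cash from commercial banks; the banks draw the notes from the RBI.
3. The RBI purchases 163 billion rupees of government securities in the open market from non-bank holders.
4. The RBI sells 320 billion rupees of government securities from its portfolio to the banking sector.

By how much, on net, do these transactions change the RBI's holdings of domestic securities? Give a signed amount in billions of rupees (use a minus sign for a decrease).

Government spending 435 billion rupees: the RBI's securities portfolio is untouched → 0.
Currency withdrawal 421 billion rupees: the RBI's securities portfolio is untouched → 0.
Asset purchase (from non-banks) 163 billion rupees: securities added to the RBI's portfolio → +163B.
OMO sale (to banks) 320 billion rupees: securities removed from the RBI's portfolio → −320B.
Net: 0 + 0 + 163 − 320 = -157 billion.

-157 billion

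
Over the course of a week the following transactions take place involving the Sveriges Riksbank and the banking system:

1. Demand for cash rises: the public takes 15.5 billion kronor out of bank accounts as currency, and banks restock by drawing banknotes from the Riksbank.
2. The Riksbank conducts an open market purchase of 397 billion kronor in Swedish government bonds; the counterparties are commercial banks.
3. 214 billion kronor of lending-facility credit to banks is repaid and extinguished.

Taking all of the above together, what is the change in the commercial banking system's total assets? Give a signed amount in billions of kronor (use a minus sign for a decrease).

-229.5 billion

Currency withdrawal 15.5 billion kronor: bank balance sheets shrink → −15.5B.
OMO purchase (from banks) 397 billion kronor: just an asset swap on bank balance sheets → 0.
Discount-window repayment 214 billion kronor: bank balance sheets shrink → −214B.
Net: −15.5 + 0 − 214 = -229.5 billion.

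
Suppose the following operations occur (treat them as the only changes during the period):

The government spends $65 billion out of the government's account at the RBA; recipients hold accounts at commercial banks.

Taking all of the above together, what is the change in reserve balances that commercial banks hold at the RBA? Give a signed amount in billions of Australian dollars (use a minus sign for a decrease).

Government spending $65 billion: government payments flow into bank reserve accounts → +$65B.

+$65 billion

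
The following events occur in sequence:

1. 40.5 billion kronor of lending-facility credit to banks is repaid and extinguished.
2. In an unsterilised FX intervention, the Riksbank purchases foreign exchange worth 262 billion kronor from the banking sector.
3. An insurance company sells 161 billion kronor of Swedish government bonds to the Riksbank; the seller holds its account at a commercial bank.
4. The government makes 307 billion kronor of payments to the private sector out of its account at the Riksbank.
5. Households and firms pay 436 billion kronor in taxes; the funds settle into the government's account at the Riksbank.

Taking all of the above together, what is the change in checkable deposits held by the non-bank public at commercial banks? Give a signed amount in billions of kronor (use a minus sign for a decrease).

Discount-window repayment 40.5 billion kronor: the counterparty is a bank, so public deposits are unchanged → 0.
FX purchase 262 billion kronor: the counterparty is a bank, so public deposits are unchanged → 0.
Asset purchase (from non-banks) 161 billion kronor: non-bank counterparties' bank balances rise → +161B.
Government spending 307 billion kronor: non-bank counterparties' bank balances rise → +307B.
Government account inflow 436 billion kronor: non-bank counterparties' bank balances fall → −436B.
Net: 0 + 0 + 161 + 307 − 436 = +32 billion.

+32 billion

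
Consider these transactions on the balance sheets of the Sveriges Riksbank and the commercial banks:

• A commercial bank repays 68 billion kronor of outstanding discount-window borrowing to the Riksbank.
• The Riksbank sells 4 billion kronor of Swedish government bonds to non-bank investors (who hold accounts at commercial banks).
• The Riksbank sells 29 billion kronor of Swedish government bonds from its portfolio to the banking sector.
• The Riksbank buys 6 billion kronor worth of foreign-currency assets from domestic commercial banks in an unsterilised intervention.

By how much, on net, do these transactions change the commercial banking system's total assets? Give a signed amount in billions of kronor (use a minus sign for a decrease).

-72 billion

Discount-window repayment 68 billion kronor: bank balance sheets shrink → −68B.
Asset sale (to non-banks) 4 billion kronor: bank balance sheets shrink → −4B.
OMO sale (to banks) 29 billion kronor: just an asset swap on bank balance sheets → 0.
FX purchase 6 billion kronor: just an asset swap on bank balance sheets → 0.
Net: −68 − 4 + 0 + 0 = -72 billion.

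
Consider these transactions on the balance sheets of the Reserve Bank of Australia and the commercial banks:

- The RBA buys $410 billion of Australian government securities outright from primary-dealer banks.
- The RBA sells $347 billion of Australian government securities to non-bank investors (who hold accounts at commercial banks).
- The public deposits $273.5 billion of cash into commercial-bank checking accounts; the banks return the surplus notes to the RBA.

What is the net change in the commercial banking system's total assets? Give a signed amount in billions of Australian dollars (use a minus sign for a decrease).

RBA balance sheet:
  Assets:      Securities +$63B
  Liabilities: Bank reserves +$336.5B, Currency in circulation −$273.5B
Commercial banking system:
  Assets:      Reserves at CB +$336.5B, Securities −$410B
  Liabilities: Checkable deposits −$73.5B
Change in total bank assets = -$73.5 billion.

-$73.5 billion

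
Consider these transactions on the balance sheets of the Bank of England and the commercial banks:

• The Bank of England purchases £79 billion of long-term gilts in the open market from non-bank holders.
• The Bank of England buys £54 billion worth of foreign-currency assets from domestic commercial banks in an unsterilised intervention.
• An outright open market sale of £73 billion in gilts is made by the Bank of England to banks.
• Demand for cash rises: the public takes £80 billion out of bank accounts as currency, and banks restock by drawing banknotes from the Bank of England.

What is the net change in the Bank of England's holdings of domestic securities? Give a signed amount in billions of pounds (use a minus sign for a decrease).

+£6 billion

Asset purchase (from non-banks) £79 billion: securities added to the Bank of England's portfolio → +£79B.
FX purchase £54 billion: the Bank of England's securities portfolio is untouched → 0.
OMO sale (to banks) £73 billion: securities removed from the Bank of England's portfolio → −£73B.
Currency withdrawal £80 billion: the Bank of England's securities portfolio is untouched → 0.
Net: 79 + 0 − 73 + 0 = +£6 billion.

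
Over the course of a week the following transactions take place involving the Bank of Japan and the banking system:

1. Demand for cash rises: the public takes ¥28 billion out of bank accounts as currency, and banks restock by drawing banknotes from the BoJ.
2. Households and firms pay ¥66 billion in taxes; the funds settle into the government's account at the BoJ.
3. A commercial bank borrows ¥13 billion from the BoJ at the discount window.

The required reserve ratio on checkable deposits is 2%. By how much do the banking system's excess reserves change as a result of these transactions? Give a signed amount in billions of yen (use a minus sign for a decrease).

Currency withdrawal ¥28 billion: reserves −¥28B, deposits −¥28B.
Government account inflow ¥66 billion: reserves −¥66B, deposits −¥66B.
Discount-window loan ¥13 billion: reserves +¥13B, deposits 0.
Totals: Δreserves = −¥81B, Δdeposits = −¥94B.
Δrequired reserves = 2% × −¥94B = −¥1.88B.
Δexcess reserves = Δreserves − Δrequired = −¥81B − (−¥1.88B) = -¥79.12 billion.

-¥79.12 billion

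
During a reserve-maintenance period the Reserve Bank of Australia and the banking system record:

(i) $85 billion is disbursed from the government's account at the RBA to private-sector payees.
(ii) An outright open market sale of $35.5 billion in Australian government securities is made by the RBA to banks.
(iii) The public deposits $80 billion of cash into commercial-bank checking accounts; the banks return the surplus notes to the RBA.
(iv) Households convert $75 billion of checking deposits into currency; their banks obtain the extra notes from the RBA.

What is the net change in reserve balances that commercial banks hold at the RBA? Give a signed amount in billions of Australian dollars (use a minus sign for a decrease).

+$54.5 billion

Government spending $85 billion: government payments flow into bank reserve accounts → +$85B.
OMO sale (to banks) $35.5 billion: the buying banks pay out of their reserve balances → −$35.5B.
Currency deposit $80 billion: returned notes are swapped for reserve credit → +$80B.
Currency withdrawal $75 billion: banks swap reserves for currency → −$75B.
Net: 85 − 35.5 + 80 − 75 = +$54.5 billion.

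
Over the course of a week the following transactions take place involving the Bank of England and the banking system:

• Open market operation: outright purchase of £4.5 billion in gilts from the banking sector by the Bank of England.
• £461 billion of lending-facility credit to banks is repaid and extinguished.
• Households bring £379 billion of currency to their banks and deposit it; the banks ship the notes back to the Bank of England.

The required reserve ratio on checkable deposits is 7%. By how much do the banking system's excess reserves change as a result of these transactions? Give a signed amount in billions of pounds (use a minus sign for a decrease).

-£104.03 billion

OMO purchase (from banks) £4.5 billion: reserves +£4.5B, deposits 0.
Discount-window repayment £461 billion: reserves −£461B, deposits 0.
Currency deposit £379 billion: reserves +£379B, deposits +£379B.
Totals: Δreserves = −£77.5B, Δdeposits = +£379B.
Δrequired reserves = 7% × +£379B = +£26.53B.
Δexcess reserves = Δreserves − Δrequired = −£77.5B − (+£26.53B) = -£104.03 billion.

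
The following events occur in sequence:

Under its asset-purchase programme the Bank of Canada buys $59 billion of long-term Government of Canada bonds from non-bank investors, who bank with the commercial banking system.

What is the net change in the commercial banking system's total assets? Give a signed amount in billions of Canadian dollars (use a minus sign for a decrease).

Asset purchase (from non-banks) $59 billion: bank balance sheets expand → +$59B.

+$59 billion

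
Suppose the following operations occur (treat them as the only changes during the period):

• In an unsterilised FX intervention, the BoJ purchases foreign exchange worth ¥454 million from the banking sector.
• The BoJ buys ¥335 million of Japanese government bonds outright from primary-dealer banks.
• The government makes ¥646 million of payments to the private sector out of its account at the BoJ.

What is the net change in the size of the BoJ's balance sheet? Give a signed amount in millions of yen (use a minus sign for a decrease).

FX purchase ¥454 million: a BoJ asset is acquired → +¥454M.
OMO purchase (from banks) ¥335 million: a BoJ asset is acquired → +¥335M.
Government spending ¥646 million: only the composition of liabilities changes → 0.
Net: 454 + 335 + 0 = +¥789 million.

+¥789 million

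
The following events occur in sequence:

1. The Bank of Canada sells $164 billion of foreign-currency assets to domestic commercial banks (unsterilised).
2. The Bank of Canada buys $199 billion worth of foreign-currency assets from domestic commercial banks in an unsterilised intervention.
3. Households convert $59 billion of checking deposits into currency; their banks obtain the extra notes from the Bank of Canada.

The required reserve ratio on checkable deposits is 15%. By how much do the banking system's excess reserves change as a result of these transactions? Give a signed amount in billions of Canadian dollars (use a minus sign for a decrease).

FX sale $164 billion: reserves −$164B, deposits 0.
FX purchase $199 billion: reserves +$199B, deposits 0.
Currency withdrawal $59 billion: reserves −$59B, deposits −$59B.
Totals: Δreserves = −$24B, Δdeposits = −$59B.
Δrequired reserves = 15% × −$59B = −$8.85B.
Δexcess reserves = Δreserves − Δrequired = −$24B − (−$8.85B) = -$15.15 billion.

-$15.15 billion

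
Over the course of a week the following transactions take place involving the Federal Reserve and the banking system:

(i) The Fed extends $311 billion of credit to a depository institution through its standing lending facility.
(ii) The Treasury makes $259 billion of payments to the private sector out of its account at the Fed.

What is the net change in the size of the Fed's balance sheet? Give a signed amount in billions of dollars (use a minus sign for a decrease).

Fed balance sheet:
  Assets:      Loans to banks +$311B
  Liabilities: Bank reserves +$570B, Government deposits −$259B
Change in total Fed assets = +$311 billion.

+$311 billion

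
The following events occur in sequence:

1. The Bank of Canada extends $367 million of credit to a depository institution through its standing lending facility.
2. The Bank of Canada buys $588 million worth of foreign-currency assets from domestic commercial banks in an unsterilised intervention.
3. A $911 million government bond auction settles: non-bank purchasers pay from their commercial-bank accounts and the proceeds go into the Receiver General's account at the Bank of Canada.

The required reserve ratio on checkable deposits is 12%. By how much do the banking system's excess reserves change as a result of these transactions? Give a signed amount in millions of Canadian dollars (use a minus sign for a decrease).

Discount-window loan $367 million: reserves +$367M, deposits 0.
FX purchase $588 million: reserves +$588M, deposits 0.
Government account inflow $911 million: reserves −$911M, deposits −$911M.
Totals: Δreserves = +$44M, Δdeposits = −$911M.
Δrequired reserves = 12% × −$911M = −$109.32M.
Δexcess reserves = Δreserves − Δrequired = +$44M − (−$109.32M) = +$153.32 million.

+$153.32 million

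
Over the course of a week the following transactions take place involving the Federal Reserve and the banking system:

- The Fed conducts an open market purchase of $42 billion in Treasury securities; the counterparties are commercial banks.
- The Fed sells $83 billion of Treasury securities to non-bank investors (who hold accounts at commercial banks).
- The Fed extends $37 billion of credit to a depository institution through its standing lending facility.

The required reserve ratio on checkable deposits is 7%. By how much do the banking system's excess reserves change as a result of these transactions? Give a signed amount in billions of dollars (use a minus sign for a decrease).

OMO purchase (from banks) $42 billion: reserves +$42B, deposits 0.
Asset sale (to non-banks) $83 billion: reserves −$83B, deposits −$83B.
Discount-window loan $37 billion: reserves +$37B, deposits 0.
Totals: Δreserves = −$4B, Δdeposits = −$83B.
Δrequired reserves = 7% × −$83B = −$5.81B.
Δexcess reserves = Δreserves − Δrequired = −$4B − (−$5.81B) = +$1.81 billion.

+$1.81 billion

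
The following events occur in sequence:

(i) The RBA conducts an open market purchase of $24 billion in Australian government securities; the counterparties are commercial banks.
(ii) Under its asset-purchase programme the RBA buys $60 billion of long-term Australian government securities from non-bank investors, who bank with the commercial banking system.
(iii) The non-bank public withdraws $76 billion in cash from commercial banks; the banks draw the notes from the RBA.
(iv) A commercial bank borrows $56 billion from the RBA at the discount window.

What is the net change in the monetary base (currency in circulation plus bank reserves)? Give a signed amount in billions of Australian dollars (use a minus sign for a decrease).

RBA balance sheet:
  Assets:      Securities +$84B, Loans to banks +$56B
  Liabilities: Bank reserves +$64B, Currency in circulation +$76B
Commercial banking system:
  Assets:      Reserves at CB +$64B, Securities −$24B
  Liabilities: Checkable deposits −$16B, Borrowings from CB +$56B
Monetary base = currency + reserves: +$76B + (+$64B) = +$140 billion.

+$140 billion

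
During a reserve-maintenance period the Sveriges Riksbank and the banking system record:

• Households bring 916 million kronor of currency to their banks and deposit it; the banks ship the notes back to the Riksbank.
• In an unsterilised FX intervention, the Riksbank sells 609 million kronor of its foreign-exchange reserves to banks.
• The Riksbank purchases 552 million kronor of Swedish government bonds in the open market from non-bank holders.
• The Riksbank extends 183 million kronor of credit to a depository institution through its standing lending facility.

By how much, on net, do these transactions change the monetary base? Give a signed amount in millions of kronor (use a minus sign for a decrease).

+126 million

Currency deposit 916 million kronor: just a shift between currency and reserves — both are base money → 0.
FX sale 609 million kronor: Riksbank balance sheet contracts → −609M.
Asset purchase (from non-banks) 552 million kronor: Riksbank balance sheet expands → +552M.
Discount-window loan 183 million kronor: Riksbank balance sheet expands → +183M.
Net: 0 − 609 + 552 + 183 = +126 million.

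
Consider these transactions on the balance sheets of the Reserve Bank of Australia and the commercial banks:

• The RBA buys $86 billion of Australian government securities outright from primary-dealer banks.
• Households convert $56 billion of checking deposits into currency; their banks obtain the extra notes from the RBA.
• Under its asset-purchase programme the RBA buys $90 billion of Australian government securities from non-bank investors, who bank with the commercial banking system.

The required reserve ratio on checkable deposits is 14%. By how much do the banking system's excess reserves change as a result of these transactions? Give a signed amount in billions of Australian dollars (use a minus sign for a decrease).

OMO purchase (from banks) $86 billion: reserves +$86B, deposits 0.
Currency withdrawal $56 billion: reserves −$56B, deposits −$56B.
Asset purchase (from non-banks) $90 billion: reserves +$90B, deposits +$90B.
Totals: Δreserves = +$120B, Δdeposits = +$34B.
Δrequired reserves = 14% × +$34B = +$4.76B.
Δexcess reserves = Δreserves − Δrequired = +$120B − (+$4.76B) = +$115.24 billion.

+$115.24 billion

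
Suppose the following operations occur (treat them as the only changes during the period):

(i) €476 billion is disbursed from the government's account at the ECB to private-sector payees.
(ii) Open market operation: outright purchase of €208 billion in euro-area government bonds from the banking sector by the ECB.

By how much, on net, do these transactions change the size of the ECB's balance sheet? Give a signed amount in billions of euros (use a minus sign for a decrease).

+€208 billion

ECB balance sheet:
  Assets:      Securities +€208B
  Liabilities: Bank reserves +€684B, Government deposits −€476B
Commercial banking system:
  Assets:      Reserves at CB +€684B, Securities −€208B
  Liabilities: Checkable deposits +€476B
Change in total ECB assets = +€208 billion.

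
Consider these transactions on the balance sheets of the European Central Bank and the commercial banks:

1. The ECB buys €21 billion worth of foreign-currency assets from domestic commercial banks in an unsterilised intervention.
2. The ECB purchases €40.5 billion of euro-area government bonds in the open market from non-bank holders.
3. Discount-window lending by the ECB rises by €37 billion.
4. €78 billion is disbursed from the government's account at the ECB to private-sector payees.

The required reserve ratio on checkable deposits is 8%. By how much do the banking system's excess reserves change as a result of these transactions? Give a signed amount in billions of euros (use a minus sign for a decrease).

FX purchase €21 billion: reserves +€21B, deposits 0.
Asset purchase (from non-banks) €40.5 billion: reserves +€40.5B, deposits +€40.5B.
Discount-window loan €37 billion: reserves +€37B, deposits 0.
Government spending €78 billion: reserves +€78B, deposits +€78B.
Totals: Δreserves = +€176.5B, Δdeposits = +€118.5B.
Δrequired reserves = 8% × +€118.5B = +€9.48B.
Δexcess reserves = Δreserves − Δrequired = +€176.5B − (+€9.48B) = +€167.02 billion.

+€167.02 billion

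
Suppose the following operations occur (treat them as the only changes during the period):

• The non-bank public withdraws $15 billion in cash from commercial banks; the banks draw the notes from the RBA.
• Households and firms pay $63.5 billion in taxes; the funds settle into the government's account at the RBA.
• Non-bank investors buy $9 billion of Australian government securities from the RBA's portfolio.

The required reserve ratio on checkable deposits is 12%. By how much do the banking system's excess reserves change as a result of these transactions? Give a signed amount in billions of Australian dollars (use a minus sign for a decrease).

-$77 billion

Currency withdrawal $15 billion: reserves −$15B, deposits −$15B.
Government account inflow $63.5 billion: reserves −$63.5B, deposits −$63.5B.
Asset sale (to non-banks) $9 billion: reserves −$9B, deposits −$9B.
Totals: Δreserves = −$87.5B, Δdeposits = −$87.5B.
Δrequired reserves = 12% × −$87.5B = −$10.5B.
Δexcess reserves = Δreserves − Δrequired = −$87.5B − (−$10.5B) = -$77 billion.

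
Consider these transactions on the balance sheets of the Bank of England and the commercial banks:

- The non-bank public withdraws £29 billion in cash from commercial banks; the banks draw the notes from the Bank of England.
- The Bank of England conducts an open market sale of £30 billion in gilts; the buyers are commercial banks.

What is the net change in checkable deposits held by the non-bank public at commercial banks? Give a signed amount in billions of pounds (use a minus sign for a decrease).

-£29 billion

Currency withdrawal £29 billion: non-bank counterparties' bank balances fall → −£29B.
OMO sale (to banks) £30 billion: the counterparty is a bank, so public deposits are unchanged → 0.
Net: −29 + 0 = -£29 billion.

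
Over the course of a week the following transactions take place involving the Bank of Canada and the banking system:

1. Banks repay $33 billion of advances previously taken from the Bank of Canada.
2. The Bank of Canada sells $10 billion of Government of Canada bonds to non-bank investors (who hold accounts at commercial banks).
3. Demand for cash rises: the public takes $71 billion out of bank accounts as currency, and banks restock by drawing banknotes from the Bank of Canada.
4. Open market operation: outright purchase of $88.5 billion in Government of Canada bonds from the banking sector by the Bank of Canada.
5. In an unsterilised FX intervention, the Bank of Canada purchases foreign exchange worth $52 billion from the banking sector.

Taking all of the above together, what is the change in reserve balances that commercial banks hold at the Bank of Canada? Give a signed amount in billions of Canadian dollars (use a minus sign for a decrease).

+$26.5 billion

Discount-window repayment $33 billion: repayment is debited from reserves → −$33B.
Asset sale (to non-banks) $10 billion: the non-bank buyers' banks settle from reserves → −$10B.
Currency withdrawal $71 billion: banks swap reserves for currency → −$71B.
OMO purchase (from banks) $88.5 billion: the Bank of Canada pays by crediting reserve accounts → +$88.5B.
FX purchase $52 billion: the Bank of Canada pays by crediting reserve accounts → +$52B.
Net: −33 − 10 − 71 + 88.5 + 52 = +$26.5 billion.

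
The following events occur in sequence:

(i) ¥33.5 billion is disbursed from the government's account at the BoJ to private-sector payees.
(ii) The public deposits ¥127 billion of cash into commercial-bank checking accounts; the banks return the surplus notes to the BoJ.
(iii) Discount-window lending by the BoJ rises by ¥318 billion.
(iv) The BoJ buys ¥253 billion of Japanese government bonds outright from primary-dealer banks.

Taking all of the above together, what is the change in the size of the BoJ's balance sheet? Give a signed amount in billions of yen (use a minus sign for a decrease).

Government spending ¥33.5 billion: only the composition of liabilities changes → 0.
Currency deposit ¥127 billion: only the composition of liabilities changes → 0.
Discount-window loan ¥318 billion: a BoJ asset is acquired → +¥318B.
OMO purchase (from banks) ¥253 billion: a BoJ asset is acquired → +¥253B.
Net: 0 + 0 + 318 + 253 = +¥571 billion.

+¥571 billion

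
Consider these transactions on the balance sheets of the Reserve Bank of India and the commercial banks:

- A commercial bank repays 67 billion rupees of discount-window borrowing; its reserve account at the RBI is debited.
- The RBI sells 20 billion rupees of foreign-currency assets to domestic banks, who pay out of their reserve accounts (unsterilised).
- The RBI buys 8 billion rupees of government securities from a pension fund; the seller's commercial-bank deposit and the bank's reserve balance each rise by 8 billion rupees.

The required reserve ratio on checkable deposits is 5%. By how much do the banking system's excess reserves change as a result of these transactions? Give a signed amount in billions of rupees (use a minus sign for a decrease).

Discount-window repayment 67 billion rupees: reserves −67B, deposits 0.
FX sale 20 billion rupees: reserves −20B, deposits 0.
Asset purchase (from non-banks) 8 billion rupees: reserves +8B, deposits +8B.
Totals: Δreserves = −79B, Δdeposits = +8B.
Δrequired reserves = 5% × +8B = +0.4B.
Δexcess reserves = Δreserves − Δrequired = −79B − (+0.4B) = -79.4 billion.

-79.4 billion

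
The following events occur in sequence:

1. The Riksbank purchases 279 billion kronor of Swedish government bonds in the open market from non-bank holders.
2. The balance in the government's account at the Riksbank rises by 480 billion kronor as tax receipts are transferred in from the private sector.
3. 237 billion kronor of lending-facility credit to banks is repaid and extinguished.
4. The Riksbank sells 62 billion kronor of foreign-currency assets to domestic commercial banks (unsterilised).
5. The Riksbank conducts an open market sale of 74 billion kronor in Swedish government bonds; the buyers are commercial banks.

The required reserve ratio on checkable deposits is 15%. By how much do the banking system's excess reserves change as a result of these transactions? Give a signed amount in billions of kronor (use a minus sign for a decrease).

-543.85 billion

Asset purchase (from non-banks) 279 billion kronor: reserves +279B, deposits +279B.
Government account inflow 480 billion kronor: reserves −480B, deposits −480B.
Discount-window repayment 237 billion kronor: reserves −237B, deposits 0.
FX sale 62 billion kronor: reserves −62B, deposits 0.
OMO sale (to banks) 74 billion kronor: reserves −74B, deposits 0.
Totals: Δreserves = −574B, Δdeposits = −201B.
Δrequired reserves = 15% × −201B = −30.15B.
Δexcess reserves = Δreserves − Δrequired = −574B − (−30.15B) = -543.85 billion.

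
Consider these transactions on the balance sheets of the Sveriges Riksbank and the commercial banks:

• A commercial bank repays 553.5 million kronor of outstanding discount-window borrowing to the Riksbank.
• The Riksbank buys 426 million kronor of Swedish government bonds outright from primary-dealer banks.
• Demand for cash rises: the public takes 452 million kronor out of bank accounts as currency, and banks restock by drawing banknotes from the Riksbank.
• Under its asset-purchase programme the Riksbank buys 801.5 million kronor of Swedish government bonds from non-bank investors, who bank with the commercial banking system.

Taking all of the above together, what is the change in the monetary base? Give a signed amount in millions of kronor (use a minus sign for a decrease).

+674 million

Discount-window repayment 553.5 million kronor: Riksbank balance sheet contracts → −553.5M.
OMO purchase (from banks) 426 million kronor: Riksbank balance sheet expands → +426M.
Currency withdrawal 452 million kronor: just a shift between currency and reserves — both are base money → 0.
Asset purchase (from non-banks) 801.5 million kronor: Riksbank balance sheet expands → +801.5M.
Net: −553.5 + 426 + 0 + 801.5 = +674 million.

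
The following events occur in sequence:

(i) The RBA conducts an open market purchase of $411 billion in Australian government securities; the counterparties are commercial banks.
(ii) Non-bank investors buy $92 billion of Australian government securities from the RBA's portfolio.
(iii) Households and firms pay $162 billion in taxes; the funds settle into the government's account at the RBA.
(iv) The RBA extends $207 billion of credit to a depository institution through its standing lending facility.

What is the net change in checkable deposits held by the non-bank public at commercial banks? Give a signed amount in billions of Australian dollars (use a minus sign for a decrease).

-$254 billion

OMO purchase (from banks) $411 billion: the counterparty is a bank, so public deposits are unchanged → 0.
Asset sale (to non-banks) $92 billion: non-bank counterparties' bank balances fall → −$92B.
Government account inflow $162 billion: non-bank counterparties' bank balances fall → −$162B.
Discount-window loan $207 billion: the counterparty is a bank, so public deposits are unchanged → 0.
Net: 0 − 92 − 162 + 0 = -$254 billion.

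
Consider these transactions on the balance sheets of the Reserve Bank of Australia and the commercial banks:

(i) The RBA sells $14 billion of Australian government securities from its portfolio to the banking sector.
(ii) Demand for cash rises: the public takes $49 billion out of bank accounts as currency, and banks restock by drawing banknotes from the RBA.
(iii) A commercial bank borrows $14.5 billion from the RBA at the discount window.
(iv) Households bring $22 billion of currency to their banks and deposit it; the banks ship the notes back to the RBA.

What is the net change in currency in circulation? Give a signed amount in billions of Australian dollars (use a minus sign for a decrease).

+$27 billion

OMO sale (to banks) $14 billion: no currency enters or leaves circulation → 0.
Currency withdrawal $49 billion: notes leave the central bank → +$49B.
Discount-window loan $14.5 billion: no currency enters or leaves circulation → 0.
Currency deposit $22 billion: notes return to the central bank → −$22B.
Net: 0 + 49 + 0 − 22 = +$27 billion.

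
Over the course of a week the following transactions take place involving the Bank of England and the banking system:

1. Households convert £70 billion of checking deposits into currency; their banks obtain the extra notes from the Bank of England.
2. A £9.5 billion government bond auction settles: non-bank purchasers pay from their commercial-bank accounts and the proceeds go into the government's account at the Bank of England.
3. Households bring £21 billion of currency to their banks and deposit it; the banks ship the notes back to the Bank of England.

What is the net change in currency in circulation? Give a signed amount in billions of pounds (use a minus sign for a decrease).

+£49 billion

Bank of England balance sheet:
  Assets:      no change
  Liabilities: Bank reserves −£58.5B, Currency in circulation +£49B, Government deposits +£9.5B
Commercial banking system:
  Assets:      Reserves at CB −£58.5B
  Liabilities: Checkable deposits −£58.5B
So the change in currency in circulation is +£49 billion.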